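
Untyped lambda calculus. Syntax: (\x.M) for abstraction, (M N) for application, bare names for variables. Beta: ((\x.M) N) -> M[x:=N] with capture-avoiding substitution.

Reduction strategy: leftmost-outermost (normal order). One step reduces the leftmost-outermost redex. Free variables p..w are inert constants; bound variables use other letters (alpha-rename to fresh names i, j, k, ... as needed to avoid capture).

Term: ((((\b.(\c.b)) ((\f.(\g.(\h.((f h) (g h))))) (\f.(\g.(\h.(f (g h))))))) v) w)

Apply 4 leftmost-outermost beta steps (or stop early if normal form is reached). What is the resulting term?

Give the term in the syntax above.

Answer: (\h.(((\f.(\g.(\h.(f (g h))))) h) (w h)))

Derivation:
Step 0: ((((\b.(\c.b)) ((\f.(\g.(\h.((f h) (g h))))) (\f.(\g.(\h.(f (g h))))))) v) w)
Step 1: (((\c.((\f.(\g.(\h.((f h) (g h))))) (\f.(\g.(\h.(f (g h))))))) v) w)
Step 2: (((\f.(\g.(\h.((f h) (g h))))) (\f.(\g.(\h.(f (g h)))))) w)
Step 3: ((\g.(\h.(((\f.(\g.(\h.(f (g h))))) h) (g h)))) w)
Step 4: (\h.(((\f.(\g.(\h.(f (g h))))) h) (w h)))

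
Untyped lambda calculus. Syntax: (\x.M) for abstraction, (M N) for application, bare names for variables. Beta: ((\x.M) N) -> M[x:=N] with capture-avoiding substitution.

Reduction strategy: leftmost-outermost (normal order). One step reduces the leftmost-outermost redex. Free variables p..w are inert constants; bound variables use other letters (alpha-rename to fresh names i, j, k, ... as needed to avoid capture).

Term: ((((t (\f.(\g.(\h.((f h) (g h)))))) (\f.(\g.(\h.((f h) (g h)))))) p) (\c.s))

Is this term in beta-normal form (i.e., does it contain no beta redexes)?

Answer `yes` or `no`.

Term: ((((t (\f.(\g.(\h.((f h) (g h)))))) (\f.(\g.(\h.((f h) (g h)))))) p) (\c.s))
No beta redexes found.

Answer: yes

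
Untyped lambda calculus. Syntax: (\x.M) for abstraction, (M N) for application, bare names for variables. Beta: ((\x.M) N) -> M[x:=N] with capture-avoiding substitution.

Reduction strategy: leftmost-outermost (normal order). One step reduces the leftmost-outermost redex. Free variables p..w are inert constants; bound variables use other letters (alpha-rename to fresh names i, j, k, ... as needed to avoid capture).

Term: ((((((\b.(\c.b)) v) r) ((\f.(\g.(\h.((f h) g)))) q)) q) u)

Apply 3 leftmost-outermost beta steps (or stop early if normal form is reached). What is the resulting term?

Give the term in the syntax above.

Answer: (((v (\g.(\h.((q h) g)))) q) u)

Derivation:
Step 0: ((((((\b.(\c.b)) v) r) ((\f.(\g.(\h.((f h) g)))) q)) q) u)
Step 1: (((((\c.v) r) ((\f.(\g.(\h.((f h) g)))) q)) q) u)
Step 2: (((v ((\f.(\g.(\h.((f h) g)))) q)) q) u)
Step 3: (((v (\g.(\h.((q h) g)))) q) u)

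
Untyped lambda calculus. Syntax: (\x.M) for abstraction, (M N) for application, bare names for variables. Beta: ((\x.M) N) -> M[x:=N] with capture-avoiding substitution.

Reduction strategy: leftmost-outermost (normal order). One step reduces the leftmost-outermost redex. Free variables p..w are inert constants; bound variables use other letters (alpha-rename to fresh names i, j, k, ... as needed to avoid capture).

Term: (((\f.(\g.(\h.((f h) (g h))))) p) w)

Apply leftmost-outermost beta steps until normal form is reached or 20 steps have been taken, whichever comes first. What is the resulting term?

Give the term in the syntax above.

Step 0: (((\f.(\g.(\h.((f h) (g h))))) p) w)
Step 1: ((\g.(\h.((p h) (g h)))) w)
Step 2: (\h.((p h) (w h)))

Answer: (\h.((p h) (w h)))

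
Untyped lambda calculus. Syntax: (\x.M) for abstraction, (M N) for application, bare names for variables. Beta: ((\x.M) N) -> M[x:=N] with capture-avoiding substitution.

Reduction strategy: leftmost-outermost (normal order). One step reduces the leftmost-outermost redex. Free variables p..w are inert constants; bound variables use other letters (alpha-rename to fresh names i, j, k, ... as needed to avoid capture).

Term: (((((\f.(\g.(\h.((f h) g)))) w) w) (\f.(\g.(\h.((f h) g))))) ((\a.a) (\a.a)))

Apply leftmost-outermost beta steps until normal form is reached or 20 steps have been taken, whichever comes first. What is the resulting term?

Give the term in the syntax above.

Answer: (((w (\f.(\g.(\h.((f h) g))))) w) (\a.a))

Derivation:
Step 0: (((((\f.(\g.(\h.((f h) g)))) w) w) (\f.(\g.(\h.((f h) g))))) ((\a.a) (\a.a)))
Step 1: ((((\g.(\h.((w h) g))) w) (\f.(\g.(\h.((f h) g))))) ((\a.a) (\a.a)))
Step 2: (((\h.((w h) w)) (\f.(\g.(\h.((f h) g))))) ((\a.a) (\a.a)))
Step 3: (((w (\f.(\g.(\h.((f h) g))))) w) ((\a.a) (\a.a)))
Step 4: (((w (\f.(\g.(\h.((f h) g))))) w) (\a.a))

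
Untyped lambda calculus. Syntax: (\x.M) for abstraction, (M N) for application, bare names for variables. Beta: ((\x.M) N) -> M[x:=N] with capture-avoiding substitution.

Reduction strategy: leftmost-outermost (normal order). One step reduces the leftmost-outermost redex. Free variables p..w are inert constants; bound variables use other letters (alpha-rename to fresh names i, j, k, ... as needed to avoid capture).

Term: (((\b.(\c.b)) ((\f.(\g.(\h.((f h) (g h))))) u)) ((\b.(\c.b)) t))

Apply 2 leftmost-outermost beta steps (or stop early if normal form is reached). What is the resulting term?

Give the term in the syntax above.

Answer: ((\f.(\g.(\h.((f h) (g h))))) u)

Derivation:
Step 0: (((\b.(\c.b)) ((\f.(\g.(\h.((f h) (g h))))) u)) ((\b.(\c.b)) t))
Step 1: ((\c.((\f.(\g.(\h.((f h) (g h))))) u)) ((\b.(\c.b)) t))
Step 2: ((\f.(\g.(\h.((f h) (g h))))) u)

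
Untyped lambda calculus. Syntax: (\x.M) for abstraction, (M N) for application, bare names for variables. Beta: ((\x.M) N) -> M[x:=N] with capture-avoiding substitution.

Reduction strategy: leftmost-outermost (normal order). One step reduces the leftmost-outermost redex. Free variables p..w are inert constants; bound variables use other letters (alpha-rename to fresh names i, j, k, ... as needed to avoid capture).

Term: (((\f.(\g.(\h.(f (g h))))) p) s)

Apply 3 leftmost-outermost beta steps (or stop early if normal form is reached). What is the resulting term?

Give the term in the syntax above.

Answer: (\h.(p (s h)))

Derivation:
Step 0: (((\f.(\g.(\h.(f (g h))))) p) s)
Step 1: ((\g.(\h.(p (g h)))) s)
Step 2: (\h.(p (s h)))
Step 3: (normal form reached)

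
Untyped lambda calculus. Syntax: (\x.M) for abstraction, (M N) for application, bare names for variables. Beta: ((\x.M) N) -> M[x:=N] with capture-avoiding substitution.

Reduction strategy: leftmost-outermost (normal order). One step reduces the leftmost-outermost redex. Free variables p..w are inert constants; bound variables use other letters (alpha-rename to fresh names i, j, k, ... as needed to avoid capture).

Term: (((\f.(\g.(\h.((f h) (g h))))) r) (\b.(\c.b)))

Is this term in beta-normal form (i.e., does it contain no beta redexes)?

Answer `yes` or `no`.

Term: (((\f.(\g.(\h.((f h) (g h))))) r) (\b.(\c.b)))
Found 1 beta redex(es).

Answer: no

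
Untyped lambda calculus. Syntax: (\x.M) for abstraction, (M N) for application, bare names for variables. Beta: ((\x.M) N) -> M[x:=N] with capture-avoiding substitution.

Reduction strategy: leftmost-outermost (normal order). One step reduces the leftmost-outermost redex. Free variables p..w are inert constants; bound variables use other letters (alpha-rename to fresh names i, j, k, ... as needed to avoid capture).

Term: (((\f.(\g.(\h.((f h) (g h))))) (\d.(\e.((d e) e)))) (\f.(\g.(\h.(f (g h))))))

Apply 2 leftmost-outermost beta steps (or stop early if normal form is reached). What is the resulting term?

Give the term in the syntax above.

Answer: (\h.(((\d.(\e.((d e) e))) h) ((\f.(\g.(\h.(f (g h))))) h)))

Derivation:
Step 0: (((\f.(\g.(\h.((f h) (g h))))) (\d.(\e.((d e) e)))) (\f.(\g.(\h.(f (g h))))))
Step 1: ((\g.(\h.(((\d.(\e.((d e) e))) h) (g h)))) (\f.(\g.(\h.(f (g h))))))
Step 2: (\h.(((\d.(\e.((d e) e))) h) ((\f.(\g.(\h.(f (g h))))) h)))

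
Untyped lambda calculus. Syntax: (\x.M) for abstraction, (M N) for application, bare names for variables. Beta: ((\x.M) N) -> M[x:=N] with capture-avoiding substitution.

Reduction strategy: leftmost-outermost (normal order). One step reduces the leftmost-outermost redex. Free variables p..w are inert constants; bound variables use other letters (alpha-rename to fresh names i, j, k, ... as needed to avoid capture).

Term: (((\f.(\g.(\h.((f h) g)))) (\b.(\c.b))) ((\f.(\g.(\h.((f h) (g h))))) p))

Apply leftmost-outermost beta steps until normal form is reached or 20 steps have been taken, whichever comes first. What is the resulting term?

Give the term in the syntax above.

Answer: (\h.h)

Derivation:
Step 0: (((\f.(\g.(\h.((f h) g)))) (\b.(\c.b))) ((\f.(\g.(\h.((f h) (g h))))) p))
Step 1: ((\g.(\h.(((\b.(\c.b)) h) g))) ((\f.(\g.(\h.((f h) (g h))))) p))
Step 2: (\h.(((\b.(\c.b)) h) ((\f.(\g.(\h.((f h) (g h))))) p)))
Step 3: (\h.((\c.h) ((\f.(\g.(\h.((f h) (g h))))) p)))
Step 4: (\h.h)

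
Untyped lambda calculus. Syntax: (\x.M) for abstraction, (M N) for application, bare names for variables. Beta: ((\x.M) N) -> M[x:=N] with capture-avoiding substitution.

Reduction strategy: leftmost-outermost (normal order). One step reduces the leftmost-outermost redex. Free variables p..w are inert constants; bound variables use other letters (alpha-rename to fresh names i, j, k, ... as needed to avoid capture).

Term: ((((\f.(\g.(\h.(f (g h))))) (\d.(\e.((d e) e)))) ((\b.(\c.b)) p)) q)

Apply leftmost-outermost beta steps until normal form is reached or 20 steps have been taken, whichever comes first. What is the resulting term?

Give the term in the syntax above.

Step 0: ((((\f.(\g.(\h.(f (g h))))) (\d.(\e.((d e) e)))) ((\b.(\c.b)) p)) q)
Step 1: (((\g.(\h.((\d.(\e.((d e) e))) (g h)))) ((\b.(\c.b)) p)) q)
Step 2: ((\h.((\d.(\e.((d e) e))) (((\b.(\c.b)) p) h))) q)
Step 3: ((\d.(\e.((d e) e))) (((\b.(\c.b)) p) q))
Step 4: (\e.(((((\b.(\c.b)) p) q) e) e))
Step 5: (\e.((((\c.p) q) e) e))
Step 6: (\e.((p e) e))

Answer: (\e.((p e) e))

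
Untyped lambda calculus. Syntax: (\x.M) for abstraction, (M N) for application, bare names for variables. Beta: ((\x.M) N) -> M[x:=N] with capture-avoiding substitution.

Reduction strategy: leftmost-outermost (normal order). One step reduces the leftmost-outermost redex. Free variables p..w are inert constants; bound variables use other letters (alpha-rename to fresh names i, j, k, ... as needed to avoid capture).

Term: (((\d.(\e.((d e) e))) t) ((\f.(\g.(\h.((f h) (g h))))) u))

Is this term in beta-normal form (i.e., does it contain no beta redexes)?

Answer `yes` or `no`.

Term: (((\d.(\e.((d e) e))) t) ((\f.(\g.(\h.((f h) (g h))))) u))
Found 2 beta redex(es).

Answer: no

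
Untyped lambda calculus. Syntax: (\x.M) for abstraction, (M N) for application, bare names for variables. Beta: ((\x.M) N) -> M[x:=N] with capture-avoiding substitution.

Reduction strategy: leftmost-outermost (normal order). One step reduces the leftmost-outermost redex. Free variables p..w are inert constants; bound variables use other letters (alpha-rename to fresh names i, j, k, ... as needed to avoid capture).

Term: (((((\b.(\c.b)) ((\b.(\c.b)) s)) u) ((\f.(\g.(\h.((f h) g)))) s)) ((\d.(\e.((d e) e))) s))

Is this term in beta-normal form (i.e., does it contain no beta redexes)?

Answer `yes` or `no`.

Answer: no

Derivation:
Term: (((((\b.(\c.b)) ((\b.(\c.b)) s)) u) ((\f.(\g.(\h.((f h) g)))) s)) ((\d.(\e.((d e) e))) s))
Found 4 beta redex(es).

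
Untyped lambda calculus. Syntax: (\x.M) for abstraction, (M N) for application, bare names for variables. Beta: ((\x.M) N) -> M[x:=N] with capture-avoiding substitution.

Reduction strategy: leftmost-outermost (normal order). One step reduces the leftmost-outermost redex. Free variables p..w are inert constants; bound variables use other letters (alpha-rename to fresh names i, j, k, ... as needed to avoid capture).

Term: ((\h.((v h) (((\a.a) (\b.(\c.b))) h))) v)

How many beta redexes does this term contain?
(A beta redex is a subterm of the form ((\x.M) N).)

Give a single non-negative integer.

Term: ((\h.((v h) (((\a.a) (\b.(\c.b))) h))) v)
  Redex: ((\h.((v h) (((\a.a) (\b.(\c.b))) h))) v)
  Redex: ((\a.a) (\b.(\c.b)))
Total redexes: 2

Answer: 2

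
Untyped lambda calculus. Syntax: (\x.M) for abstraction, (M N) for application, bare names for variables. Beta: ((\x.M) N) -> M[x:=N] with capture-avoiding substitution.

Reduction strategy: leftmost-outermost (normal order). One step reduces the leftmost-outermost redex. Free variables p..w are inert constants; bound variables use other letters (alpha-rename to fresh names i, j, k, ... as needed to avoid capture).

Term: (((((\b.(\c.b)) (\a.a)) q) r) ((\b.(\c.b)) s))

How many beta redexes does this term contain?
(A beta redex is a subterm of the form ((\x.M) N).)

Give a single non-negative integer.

Answer: 2

Derivation:
Term: (((((\b.(\c.b)) (\a.a)) q) r) ((\b.(\c.b)) s))
  Redex: ((\b.(\c.b)) (\a.a))
  Redex: ((\b.(\c.b)) s)
Total redexes: 2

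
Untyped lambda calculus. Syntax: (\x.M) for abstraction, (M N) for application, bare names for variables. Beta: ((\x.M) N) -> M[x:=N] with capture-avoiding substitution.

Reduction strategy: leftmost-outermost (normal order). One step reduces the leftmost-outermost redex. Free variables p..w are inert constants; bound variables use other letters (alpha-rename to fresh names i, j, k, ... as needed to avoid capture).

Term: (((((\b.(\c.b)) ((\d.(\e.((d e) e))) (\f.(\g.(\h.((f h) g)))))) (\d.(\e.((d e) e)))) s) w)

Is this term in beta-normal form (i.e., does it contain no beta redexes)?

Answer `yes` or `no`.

Answer: no

Derivation:
Term: (((((\b.(\c.b)) ((\d.(\e.((d e) e))) (\f.(\g.(\h.((f h) g)))))) (\d.(\e.((d e) e)))) s) w)
Found 2 beta redex(es).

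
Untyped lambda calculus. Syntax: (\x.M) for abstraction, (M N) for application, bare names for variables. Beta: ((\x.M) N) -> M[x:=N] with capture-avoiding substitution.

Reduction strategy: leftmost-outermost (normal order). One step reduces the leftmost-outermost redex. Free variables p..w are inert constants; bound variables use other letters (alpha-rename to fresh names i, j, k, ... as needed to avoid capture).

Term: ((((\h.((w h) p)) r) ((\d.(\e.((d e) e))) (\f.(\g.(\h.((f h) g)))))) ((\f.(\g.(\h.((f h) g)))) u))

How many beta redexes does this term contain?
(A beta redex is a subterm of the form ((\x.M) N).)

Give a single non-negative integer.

Answer: 3

Derivation:
Term: ((((\h.((w h) p)) r) ((\d.(\e.((d e) e))) (\f.(\g.(\h.((f h) g)))))) ((\f.(\g.(\h.((f h) g)))) u))
  Redex: ((\h.((w h) p)) r)
  Redex: ((\d.(\e.((d e) e))) (\f.(\g.(\h.((f h) g)))))
  Redex: ((\f.(\g.(\h.((f h) g)))) u)
Total redexes: 3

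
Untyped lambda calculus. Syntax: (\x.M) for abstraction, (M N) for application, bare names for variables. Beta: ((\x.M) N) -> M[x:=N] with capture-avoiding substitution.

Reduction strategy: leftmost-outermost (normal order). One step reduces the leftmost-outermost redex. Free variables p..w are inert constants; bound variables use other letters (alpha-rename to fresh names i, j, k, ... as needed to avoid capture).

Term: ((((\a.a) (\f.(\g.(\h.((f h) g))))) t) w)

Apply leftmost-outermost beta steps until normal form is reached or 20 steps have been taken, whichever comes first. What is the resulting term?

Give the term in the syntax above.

Answer: (\h.((t h) w))

Derivation:
Step 0: ((((\a.a) (\f.(\g.(\h.((f h) g))))) t) w)
Step 1: (((\f.(\g.(\h.((f h) g)))) t) w)
Step 2: ((\g.(\h.((t h) g))) w)
Step 3: (\h.((t h) w))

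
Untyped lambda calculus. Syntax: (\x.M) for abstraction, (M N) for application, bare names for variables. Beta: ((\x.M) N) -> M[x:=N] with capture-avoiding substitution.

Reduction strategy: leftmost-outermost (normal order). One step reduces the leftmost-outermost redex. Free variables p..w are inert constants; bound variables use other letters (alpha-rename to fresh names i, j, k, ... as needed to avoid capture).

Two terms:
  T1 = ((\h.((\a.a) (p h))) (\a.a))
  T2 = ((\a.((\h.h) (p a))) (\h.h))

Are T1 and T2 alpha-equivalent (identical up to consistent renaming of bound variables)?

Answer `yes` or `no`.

Term 1: ((\h.((\a.a) (p h))) (\a.a))
Term 2: ((\a.((\h.h) (p a))) (\h.h))
Alpha-equivalence: compare structure up to binder renaming.
Result: True

Answer: yes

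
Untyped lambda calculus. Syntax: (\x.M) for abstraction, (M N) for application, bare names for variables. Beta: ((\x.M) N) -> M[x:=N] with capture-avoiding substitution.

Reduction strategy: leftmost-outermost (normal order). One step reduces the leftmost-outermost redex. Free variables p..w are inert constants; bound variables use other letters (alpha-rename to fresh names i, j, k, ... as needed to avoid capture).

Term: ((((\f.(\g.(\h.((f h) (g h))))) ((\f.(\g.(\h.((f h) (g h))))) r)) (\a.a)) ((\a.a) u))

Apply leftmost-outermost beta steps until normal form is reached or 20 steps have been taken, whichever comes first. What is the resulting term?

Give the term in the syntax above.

Answer: ((r u) (u u))

Derivation:
Step 0: ((((\f.(\g.(\h.((f h) (g h))))) ((\f.(\g.(\h.((f h) (g h))))) r)) (\a.a)) ((\a.a) u))
Step 1: (((\g.(\h.((((\f.(\g.(\h.((f h) (g h))))) r) h) (g h)))) (\a.a)) ((\a.a) u))
Step 2: ((\h.((((\f.(\g.(\h.((f h) (g h))))) r) h) ((\a.a) h))) ((\a.a) u))
Step 3: ((((\f.(\g.(\h.((f h) (g h))))) r) ((\a.a) u)) ((\a.a) ((\a.a) u)))
Step 4: (((\g.(\h.((r h) (g h)))) ((\a.a) u)) ((\a.a) ((\a.a) u)))
Step 5: ((\h.((r h) (((\a.a) u) h))) ((\a.a) ((\a.a) u)))
Step 6: ((r ((\a.a) ((\a.a) u))) (((\a.a) u) ((\a.a) ((\a.a) u))))
Step 7: ((r ((\a.a) u)) (((\a.a) u) ((\a.a) ((\a.a) u))))
Step 8: ((r u) (((\a.a) u) ((\a.a) ((\a.a) u))))
Step 9: ((r u) (u ((\a.a) ((\a.a) u))))
Step 10: ((r u) (u ((\a.a) u)))
Step 11: ((r u) (u u))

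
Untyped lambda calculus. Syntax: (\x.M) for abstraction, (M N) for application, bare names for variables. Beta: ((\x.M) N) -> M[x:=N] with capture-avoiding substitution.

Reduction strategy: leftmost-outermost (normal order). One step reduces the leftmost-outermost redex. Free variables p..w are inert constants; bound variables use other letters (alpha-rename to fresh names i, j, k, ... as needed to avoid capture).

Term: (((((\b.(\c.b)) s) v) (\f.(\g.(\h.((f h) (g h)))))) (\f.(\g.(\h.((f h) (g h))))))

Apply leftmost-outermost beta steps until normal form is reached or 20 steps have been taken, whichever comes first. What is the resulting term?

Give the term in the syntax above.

Step 0: (((((\b.(\c.b)) s) v) (\f.(\g.(\h.((f h) (g h)))))) (\f.(\g.(\h.((f h) (g h))))))
Step 1: ((((\c.s) v) (\f.(\g.(\h.((f h) (g h)))))) (\f.(\g.(\h.((f h) (g h))))))
Step 2: ((s (\f.(\g.(\h.((f h) (g h)))))) (\f.(\g.(\h.((f h) (g h))))))

Answer: ((s (\f.(\g.(\h.((f h) (g h)))))) (\f.(\g.(\h.((f h) (g h))))))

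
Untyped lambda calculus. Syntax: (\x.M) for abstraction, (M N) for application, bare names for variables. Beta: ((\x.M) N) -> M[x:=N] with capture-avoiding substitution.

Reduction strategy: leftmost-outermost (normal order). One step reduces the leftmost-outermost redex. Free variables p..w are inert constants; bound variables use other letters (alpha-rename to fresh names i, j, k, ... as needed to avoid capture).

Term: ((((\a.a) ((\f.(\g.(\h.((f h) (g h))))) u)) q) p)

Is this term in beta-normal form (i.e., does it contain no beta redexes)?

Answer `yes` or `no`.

Term: ((((\a.a) ((\f.(\g.(\h.((f h) (g h))))) u)) q) p)
Found 2 beta redex(es).

Answer: no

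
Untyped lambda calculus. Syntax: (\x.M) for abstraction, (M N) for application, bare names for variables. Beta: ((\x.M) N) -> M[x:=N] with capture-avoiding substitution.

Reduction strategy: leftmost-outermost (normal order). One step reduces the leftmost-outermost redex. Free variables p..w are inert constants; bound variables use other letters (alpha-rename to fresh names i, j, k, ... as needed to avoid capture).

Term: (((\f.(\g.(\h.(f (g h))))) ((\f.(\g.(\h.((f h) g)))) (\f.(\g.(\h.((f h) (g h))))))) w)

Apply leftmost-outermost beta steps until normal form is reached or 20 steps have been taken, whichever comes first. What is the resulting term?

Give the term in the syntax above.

Step 0: (((\f.(\g.(\h.(f (g h))))) ((\f.(\g.(\h.((f h) g)))) (\f.(\g.(\h.((f h) (g h))))))) w)
Step 1: ((\g.(\h.(((\f.(\g.(\h.((f h) g)))) (\f.(\g.(\h.((f h) (g h)))))) (g h)))) w)
Step 2: (\h.(((\f.(\g.(\h.((f h) g)))) (\f.(\g.(\h.((f h) (g h)))))) (w h)))
Step 3: (\h.((\g.(\h.(((\f.(\g.(\h.((f h) (g h))))) h) g))) (w h)))
Step 4: (\h.(\i.(((\f.(\g.(\h.((f h) (g h))))) i) (w h))))
Step 5: (\h.(\i.((\g.(\h.((i h) (g h)))) (w h))))
Step 6: (\h.(\i.(\j.((i j) ((w h) j)))))

Answer: (\h.(\i.(\j.((i j) ((w h) j)))))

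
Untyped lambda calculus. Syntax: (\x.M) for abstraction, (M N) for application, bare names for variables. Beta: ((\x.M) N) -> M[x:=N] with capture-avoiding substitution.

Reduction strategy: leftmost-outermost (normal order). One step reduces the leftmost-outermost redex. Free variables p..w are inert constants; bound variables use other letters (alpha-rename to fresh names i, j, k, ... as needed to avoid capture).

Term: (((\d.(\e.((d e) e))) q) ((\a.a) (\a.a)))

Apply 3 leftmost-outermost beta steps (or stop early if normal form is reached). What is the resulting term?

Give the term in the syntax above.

Answer: ((q (\a.a)) ((\a.a) (\a.a)))

Derivation:
Step 0: (((\d.(\e.((d e) e))) q) ((\a.a) (\a.a)))
Step 1: ((\e.((q e) e)) ((\a.a) (\a.a)))
Step 2: ((q ((\a.a) (\a.a))) ((\a.a) (\a.a)))
Step 3: ((q (\a.a)) ((\a.a) (\a.a)))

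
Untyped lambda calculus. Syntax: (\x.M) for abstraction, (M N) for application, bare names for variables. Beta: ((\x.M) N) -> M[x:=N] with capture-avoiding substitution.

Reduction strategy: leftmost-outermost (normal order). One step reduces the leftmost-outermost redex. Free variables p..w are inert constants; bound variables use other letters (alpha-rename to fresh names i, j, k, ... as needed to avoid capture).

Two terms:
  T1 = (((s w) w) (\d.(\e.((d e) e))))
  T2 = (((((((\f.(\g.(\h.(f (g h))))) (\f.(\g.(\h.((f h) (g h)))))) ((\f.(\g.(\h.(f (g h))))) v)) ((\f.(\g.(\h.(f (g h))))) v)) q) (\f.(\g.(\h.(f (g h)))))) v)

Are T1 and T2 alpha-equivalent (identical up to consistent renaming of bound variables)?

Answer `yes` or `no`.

Term 1: (((s w) w) (\d.(\e.((d e) e))))
Term 2: (((((((\f.(\g.(\h.(f (g h))))) (\f.(\g.(\h.((f h) (g h)))))) ((\f.(\g.(\h.(f (g h))))) v)) ((\f.(\g.(\h.(f (g h))))) v)) q) (\f.(\g.(\h.(f (g h)))))) v)
Alpha-equivalence: compare structure up to binder renaming.
Result: False

Answer: no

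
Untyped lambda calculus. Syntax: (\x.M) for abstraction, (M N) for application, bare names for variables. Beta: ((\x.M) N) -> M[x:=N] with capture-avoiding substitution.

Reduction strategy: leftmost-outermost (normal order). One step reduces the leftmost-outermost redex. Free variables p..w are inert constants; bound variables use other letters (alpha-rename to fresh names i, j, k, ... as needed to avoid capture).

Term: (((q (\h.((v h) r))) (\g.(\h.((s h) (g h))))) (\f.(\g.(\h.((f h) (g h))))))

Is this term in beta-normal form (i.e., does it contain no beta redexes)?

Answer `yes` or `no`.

Term: (((q (\h.((v h) r))) (\g.(\h.((s h) (g h))))) (\f.(\g.(\h.((f h) (g h))))))
No beta redexes found.

Answer: yes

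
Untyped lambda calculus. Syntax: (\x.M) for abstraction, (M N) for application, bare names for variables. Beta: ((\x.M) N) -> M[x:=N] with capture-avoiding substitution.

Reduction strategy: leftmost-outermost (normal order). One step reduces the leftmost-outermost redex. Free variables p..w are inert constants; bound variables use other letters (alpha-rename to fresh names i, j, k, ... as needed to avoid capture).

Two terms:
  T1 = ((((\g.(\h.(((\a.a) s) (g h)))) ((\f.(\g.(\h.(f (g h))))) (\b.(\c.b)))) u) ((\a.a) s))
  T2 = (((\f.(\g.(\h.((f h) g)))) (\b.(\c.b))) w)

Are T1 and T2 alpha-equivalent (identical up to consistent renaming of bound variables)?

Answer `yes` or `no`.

Term 1: ((((\g.(\h.(((\a.a) s) (g h)))) ((\f.(\g.(\h.(f (g h))))) (\b.(\c.b)))) u) ((\a.a) s))
Term 2: (((\f.(\g.(\h.((f h) g)))) (\b.(\c.b))) w)
Alpha-equivalence: compare structure up to binder renaming.
Result: False

Answer: no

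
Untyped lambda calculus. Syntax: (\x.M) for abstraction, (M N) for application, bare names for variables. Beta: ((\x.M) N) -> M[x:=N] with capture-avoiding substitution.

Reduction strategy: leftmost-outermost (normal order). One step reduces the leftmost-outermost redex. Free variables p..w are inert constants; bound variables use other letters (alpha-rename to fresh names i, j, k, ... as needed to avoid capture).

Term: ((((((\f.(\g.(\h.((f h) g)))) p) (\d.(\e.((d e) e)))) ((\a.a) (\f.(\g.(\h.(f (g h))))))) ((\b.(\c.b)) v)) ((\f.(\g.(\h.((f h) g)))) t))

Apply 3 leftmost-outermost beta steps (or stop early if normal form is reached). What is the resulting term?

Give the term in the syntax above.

Step 0: ((((((\f.(\g.(\h.((f h) g)))) p) (\d.(\e.((d e) e)))) ((\a.a) (\f.(\g.(\h.(f (g h))))))) ((\b.(\c.b)) v)) ((\f.(\g.(\h.((f h) g)))) t))
Step 1: (((((\g.(\h.((p h) g))) (\d.(\e.((d e) e)))) ((\a.a) (\f.(\g.(\h.(f (g h))))))) ((\b.(\c.b)) v)) ((\f.(\g.(\h.((f h) g)))) t))
Step 2: ((((\h.((p h) (\d.(\e.((d e) e))))) ((\a.a) (\f.(\g.(\h.(f (g h))))))) ((\b.(\c.b)) v)) ((\f.(\g.(\h.((f h) g)))) t))
Step 3: ((((p ((\a.a) (\f.(\g.(\h.(f (g h))))))) (\d.(\e.((d e) e)))) ((\b.(\c.b)) v)) ((\f.(\g.(\h.((f h) g)))) t))

Answer: ((((p ((\a.a) (\f.(\g.(\h.(f (g h))))))) (\d.(\e.((d e) e)))) ((\b.(\c.b)) v)) ((\f.(\g.(\h.((f h) g)))) t))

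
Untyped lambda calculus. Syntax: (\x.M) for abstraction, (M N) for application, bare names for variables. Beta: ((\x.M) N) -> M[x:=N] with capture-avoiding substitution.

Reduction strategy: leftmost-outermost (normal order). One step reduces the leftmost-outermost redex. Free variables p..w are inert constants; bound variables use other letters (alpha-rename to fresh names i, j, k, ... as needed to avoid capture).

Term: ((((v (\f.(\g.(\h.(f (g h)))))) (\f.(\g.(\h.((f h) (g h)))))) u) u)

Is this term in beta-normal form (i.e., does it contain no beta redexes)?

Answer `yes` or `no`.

Term: ((((v (\f.(\g.(\h.(f (g h)))))) (\f.(\g.(\h.((f h) (g h)))))) u) u)
No beta redexes found.

Answer: yes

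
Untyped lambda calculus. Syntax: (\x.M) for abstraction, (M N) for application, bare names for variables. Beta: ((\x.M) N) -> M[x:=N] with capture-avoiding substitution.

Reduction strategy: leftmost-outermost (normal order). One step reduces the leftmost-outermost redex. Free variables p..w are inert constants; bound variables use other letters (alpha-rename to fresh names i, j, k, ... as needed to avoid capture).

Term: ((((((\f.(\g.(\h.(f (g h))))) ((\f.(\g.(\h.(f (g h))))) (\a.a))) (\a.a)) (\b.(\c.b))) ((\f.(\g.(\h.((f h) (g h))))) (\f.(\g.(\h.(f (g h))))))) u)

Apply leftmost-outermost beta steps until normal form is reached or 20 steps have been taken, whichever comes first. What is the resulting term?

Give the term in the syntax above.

Step 0: ((((((\f.(\g.(\h.(f (g h))))) ((\f.(\g.(\h.(f (g h))))) (\a.a))) (\a.a)) (\b.(\c.b))) ((\f.(\g.(\h.((f h) (g h))))) (\f.(\g.(\h.(f (g h))))))) u)
Step 1: (((((\g.(\h.(((\f.(\g.(\h.(f (g h))))) (\a.a)) (g h)))) (\a.a)) (\b.(\c.b))) ((\f.(\g.(\h.((f h) (g h))))) (\f.(\g.(\h.(f (g h))))))) u)
Step 2: ((((\h.(((\f.(\g.(\h.(f (g h))))) (\a.a)) ((\a.a) h))) (\b.(\c.b))) ((\f.(\g.(\h.((f h) (g h))))) (\f.(\g.(\h.(f (g h))))))) u)
Step 3: (((((\f.(\g.(\h.(f (g h))))) (\a.a)) ((\a.a) (\b.(\c.b)))) ((\f.(\g.(\h.((f h) (g h))))) (\f.(\g.(\h.(f (g h))))))) u)
Step 4: ((((\g.(\h.((\a.a) (g h)))) ((\a.a) (\b.(\c.b)))) ((\f.(\g.(\h.((f h) (g h))))) (\f.(\g.(\h.(f (g h))))))) u)
Step 5: (((\h.((\a.a) (((\a.a) (\b.(\c.b))) h))) ((\f.(\g.(\h.((f h) (g h))))) (\f.(\g.(\h.(f (g h))))))) u)
Step 6: (((\a.a) (((\a.a) (\b.(\c.b))) ((\f.(\g.(\h.((f h) (g h))))) (\f.(\g.(\h.(f (g h)))))))) u)
Step 7: ((((\a.a) (\b.(\c.b))) ((\f.(\g.(\h.((f h) (g h))))) (\f.(\g.(\h.(f (g h))))))) u)
Step 8: (((\b.(\c.b)) ((\f.(\g.(\h.((f h) (g h))))) (\f.(\g.(\h.(f (g h))))))) u)
Step 9: ((\c.((\f.(\g.(\h.((f h) (g h))))) (\f.(\g.(\h.(f (g h))))))) u)
Step 10: ((\f.(\g.(\h.((f h) (g h))))) (\f.(\g.(\h.(f (g h))))))
Step 11: (\g.(\h.(((\f.(\g.(\h.(f (g h))))) h) (g h))))
Step 12: (\g.(\h.((\g.(\i.(h (g i)))) (g h))))
Step 13: (\g.(\h.(\i.(h ((g h) i)))))

Answer: (\g.(\h.(\i.(h ((g h) i)))))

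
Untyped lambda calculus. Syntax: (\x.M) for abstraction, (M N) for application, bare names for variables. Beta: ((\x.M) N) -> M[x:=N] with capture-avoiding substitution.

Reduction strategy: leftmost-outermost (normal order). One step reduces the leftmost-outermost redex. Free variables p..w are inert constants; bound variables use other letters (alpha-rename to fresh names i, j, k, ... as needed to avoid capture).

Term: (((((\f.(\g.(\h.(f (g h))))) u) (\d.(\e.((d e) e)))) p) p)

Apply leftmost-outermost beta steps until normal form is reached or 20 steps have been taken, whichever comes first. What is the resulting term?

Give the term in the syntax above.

Answer: ((u (\e.((p e) e))) p)

Derivation:
Step 0: (((((\f.(\g.(\h.(f (g h))))) u) (\d.(\e.((d e) e)))) p) p)
Step 1: ((((\g.(\h.(u (g h)))) (\d.(\e.((d e) e)))) p) p)
Step 2: (((\h.(u ((\d.(\e.((d e) e))) h))) p) p)
Step 3: ((u ((\d.(\e.((d e) e))) p)) p)
Step 4: ((u (\e.((p e) e))) p)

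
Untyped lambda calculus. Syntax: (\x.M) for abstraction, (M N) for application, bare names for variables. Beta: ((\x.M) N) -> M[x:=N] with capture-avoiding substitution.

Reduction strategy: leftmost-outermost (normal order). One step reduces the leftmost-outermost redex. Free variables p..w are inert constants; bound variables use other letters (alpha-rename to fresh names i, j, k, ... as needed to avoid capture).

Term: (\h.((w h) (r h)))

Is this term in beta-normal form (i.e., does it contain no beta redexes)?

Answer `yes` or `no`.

Answer: yes

Derivation:
Term: (\h.((w h) (r h)))
No beta redexes found.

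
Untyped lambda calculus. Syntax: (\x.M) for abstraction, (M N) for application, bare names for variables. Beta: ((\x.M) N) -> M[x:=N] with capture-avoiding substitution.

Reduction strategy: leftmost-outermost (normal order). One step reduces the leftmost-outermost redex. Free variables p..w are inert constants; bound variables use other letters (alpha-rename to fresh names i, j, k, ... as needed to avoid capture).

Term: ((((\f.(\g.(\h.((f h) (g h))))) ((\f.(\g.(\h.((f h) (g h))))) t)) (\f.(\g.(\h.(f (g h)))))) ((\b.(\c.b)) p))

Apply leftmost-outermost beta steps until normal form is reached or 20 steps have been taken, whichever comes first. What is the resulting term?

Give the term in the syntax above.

Answer: ((t (\g.(\h.p))) p)

Derivation:
Step 0: ((((\f.(\g.(\h.((f h) (g h))))) ((\f.(\g.(\h.((f h) (g h))))) t)) (\f.(\g.(\h.(f (g h)))))) ((\b.(\c.b)) p))
Step 1: (((\g.(\h.((((\f.(\g.(\h.((f h) (g h))))) t) h) (g h)))) (\f.(\g.(\h.(f (g h)))))) ((\b.(\c.b)) p))
Step 2: ((\h.((((\f.(\g.(\h.((f h) (g h))))) t) h) ((\f.(\g.(\h.(f (g h))))) h))) ((\b.(\c.b)) p))
Step 3: ((((\f.(\g.(\h.((f h) (g h))))) t) ((\b.(\c.b)) p)) ((\f.(\g.(\h.(f (g h))))) ((\b.(\c.b)) p)))
Step 4: (((\g.(\h.((t h) (g h)))) ((\b.(\c.b)) p)) ((\f.(\g.(\h.(f (g h))))) ((\b.(\c.b)) p)))
Step 5: ((\h.((t h) (((\b.(\c.b)) p) h))) ((\f.(\g.(\h.(f (g h))))) ((\b.(\c.b)) p)))
Step 6: ((t ((\f.(\g.(\h.(f (g h))))) ((\b.(\c.b)) p))) (((\b.(\c.b)) p) ((\f.(\g.(\h.(f (g h))))) ((\b.(\c.b)) p))))
Step 7: ((t (\g.(\h.(((\b.(\c.b)) p) (g h))))) (((\b.(\c.b)) p) ((\f.(\g.(\h.(f (g h))))) ((\b.(\c.b)) p))))
Step 8: ((t (\g.(\h.((\c.p) (g h))))) (((\b.(\c.b)) p) ((\f.(\g.(\h.(f (g h))))) ((\b.(\c.b)) p))))
Step 9: ((t (\g.(\h.p))) (((\b.(\c.b)) p) ((\f.(\g.(\h.(f (g h))))) ((\b.(\c.b)) p))))
Step 10: ((t (\g.(\h.p))) ((\c.p) ((\f.(\g.(\h.(f (g h))))) ((\b.(\c.b)) p))))
Step 11: ((t (\g.(\h.p))) p)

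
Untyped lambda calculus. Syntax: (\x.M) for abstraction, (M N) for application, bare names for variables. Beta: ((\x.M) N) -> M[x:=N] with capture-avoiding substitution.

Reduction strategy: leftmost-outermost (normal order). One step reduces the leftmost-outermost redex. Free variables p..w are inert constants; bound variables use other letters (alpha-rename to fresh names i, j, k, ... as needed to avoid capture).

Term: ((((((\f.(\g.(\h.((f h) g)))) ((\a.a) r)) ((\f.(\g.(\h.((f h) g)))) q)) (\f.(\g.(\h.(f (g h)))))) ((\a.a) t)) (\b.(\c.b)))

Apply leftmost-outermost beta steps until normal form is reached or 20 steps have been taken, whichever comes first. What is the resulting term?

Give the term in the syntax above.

Answer: ((((r (\f.(\g.(\h.(f (g h)))))) (\g.(\h.((q h) g)))) t) (\b.(\c.b)))

Derivation:
Step 0: ((((((\f.(\g.(\h.((f h) g)))) ((\a.a) r)) ((\f.(\g.(\h.((f h) g)))) q)) (\f.(\g.(\h.(f (g h)))))) ((\a.a) t)) (\b.(\c.b)))
Step 1: (((((\g.(\h.((((\a.a) r) h) g))) ((\f.(\g.(\h.((f h) g)))) q)) (\f.(\g.(\h.(f (g h)))))) ((\a.a) t)) (\b.(\c.b)))
Step 2: ((((\h.((((\a.a) r) h) ((\f.(\g.(\h.((f h) g)))) q))) (\f.(\g.(\h.(f (g h)))))) ((\a.a) t)) (\b.(\c.b)))
Step 3: ((((((\a.a) r) (\f.(\g.(\h.(f (g h)))))) ((\f.(\g.(\h.((f h) g)))) q)) ((\a.a) t)) (\b.(\c.b)))
Step 4: ((((r (\f.(\g.(\h.(f (g h)))))) ((\f.(\g.(\h.((f h) g)))) q)) ((\a.a) t)) (\b.(\c.b)))
Step 5: ((((r (\f.(\g.(\h.(f (g h)))))) (\g.(\h.((q h) g)))) ((\a.a) t)) (\b.(\c.b)))
Step 6: ((((r (\f.(\g.(\h.(f (g h)))))) (\g.(\h.((q h) g)))) t) (\b.(\c.b)))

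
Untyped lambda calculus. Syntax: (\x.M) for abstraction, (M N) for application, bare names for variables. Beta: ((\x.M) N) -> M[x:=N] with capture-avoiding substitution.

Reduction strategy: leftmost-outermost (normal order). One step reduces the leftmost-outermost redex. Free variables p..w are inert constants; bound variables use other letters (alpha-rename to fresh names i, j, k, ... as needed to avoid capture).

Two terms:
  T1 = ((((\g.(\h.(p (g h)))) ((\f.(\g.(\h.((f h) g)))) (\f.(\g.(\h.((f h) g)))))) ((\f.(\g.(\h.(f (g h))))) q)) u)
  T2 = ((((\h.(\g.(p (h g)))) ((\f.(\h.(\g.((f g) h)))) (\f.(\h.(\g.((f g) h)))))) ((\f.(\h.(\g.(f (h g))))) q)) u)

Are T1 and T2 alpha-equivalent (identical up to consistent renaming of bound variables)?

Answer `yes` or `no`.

Answer: yes

Derivation:
Term 1: ((((\g.(\h.(p (g h)))) ((\f.(\g.(\h.((f h) g)))) (\f.(\g.(\h.((f h) g)))))) ((\f.(\g.(\h.(f (g h))))) q)) u)
Term 2: ((((\h.(\g.(p (h g)))) ((\f.(\h.(\g.((f g) h)))) (\f.(\h.(\g.((f g) h)))))) ((\f.(\h.(\g.(f (h g))))) q)) u)
Alpha-equivalence: compare structure up to binder renaming.
Result: True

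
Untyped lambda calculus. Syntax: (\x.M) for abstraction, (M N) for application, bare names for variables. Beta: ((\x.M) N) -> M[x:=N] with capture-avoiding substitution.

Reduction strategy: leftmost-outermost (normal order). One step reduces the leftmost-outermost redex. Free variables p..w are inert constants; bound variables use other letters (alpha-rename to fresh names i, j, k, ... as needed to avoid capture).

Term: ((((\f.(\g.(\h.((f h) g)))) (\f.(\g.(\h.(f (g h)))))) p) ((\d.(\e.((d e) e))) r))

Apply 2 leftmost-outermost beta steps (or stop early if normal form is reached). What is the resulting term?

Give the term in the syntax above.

Answer: ((\h.(((\f.(\g.(\h.(f (g h))))) h) p)) ((\d.(\e.((d e) e))) r))

Derivation:
Step 0: ((((\f.(\g.(\h.((f h) g)))) (\f.(\g.(\h.(f (g h)))))) p) ((\d.(\e.((d e) e))) r))
Step 1: (((\g.(\h.(((\f.(\g.(\h.(f (g h))))) h) g))) p) ((\d.(\e.((d e) e))) r))
Step 2: ((\h.(((\f.(\g.(\h.(f (g h))))) h) p)) ((\d.(\e.((d e) e))) r))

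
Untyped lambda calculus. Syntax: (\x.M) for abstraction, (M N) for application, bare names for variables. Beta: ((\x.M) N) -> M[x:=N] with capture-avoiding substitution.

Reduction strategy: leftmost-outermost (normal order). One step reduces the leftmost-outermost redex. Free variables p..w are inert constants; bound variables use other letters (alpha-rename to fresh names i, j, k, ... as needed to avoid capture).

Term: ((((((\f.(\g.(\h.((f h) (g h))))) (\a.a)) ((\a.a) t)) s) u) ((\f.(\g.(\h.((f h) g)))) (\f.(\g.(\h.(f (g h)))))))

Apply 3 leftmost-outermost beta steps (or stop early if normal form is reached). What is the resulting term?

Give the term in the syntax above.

Step 0: ((((((\f.(\g.(\h.((f h) (g h))))) (\a.a)) ((\a.a) t)) s) u) ((\f.(\g.(\h.((f h) g)))) (\f.(\g.(\h.(f (g h)))))))
Step 1: (((((\g.(\h.(((\a.a) h) (g h)))) ((\a.a) t)) s) u) ((\f.(\g.(\h.((f h) g)))) (\f.(\g.(\h.(f (g h)))))))
Step 2: ((((\h.(((\a.a) h) (((\a.a) t) h))) s) u) ((\f.(\g.(\h.((f h) g)))) (\f.(\g.(\h.(f (g h)))))))
Step 3: (((((\a.a) s) (((\a.a) t) s)) u) ((\f.(\g.(\h.((f h) g)))) (\f.(\g.(\h.(f (g h)))))))

Answer: (((((\a.a) s) (((\a.a) t) s)) u) ((\f.(\g.(\h.((f h) g)))) (\f.(\g.(\h.(f (g h)))))))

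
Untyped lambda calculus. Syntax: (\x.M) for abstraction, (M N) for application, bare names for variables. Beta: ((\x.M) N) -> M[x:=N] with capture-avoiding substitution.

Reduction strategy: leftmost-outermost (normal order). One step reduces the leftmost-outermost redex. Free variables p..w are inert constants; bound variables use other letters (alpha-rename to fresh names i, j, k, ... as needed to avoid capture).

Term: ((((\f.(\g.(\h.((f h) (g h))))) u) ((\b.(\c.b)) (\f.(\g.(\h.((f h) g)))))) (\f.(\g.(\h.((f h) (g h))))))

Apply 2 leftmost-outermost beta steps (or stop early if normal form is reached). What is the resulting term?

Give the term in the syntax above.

Answer: ((\h.((u h) (((\b.(\c.b)) (\f.(\g.(\h.((f h) g))))) h))) (\f.(\g.(\h.((f h) (g h))))))

Derivation:
Step 0: ((((\f.(\g.(\h.((f h) (g h))))) u) ((\b.(\c.b)) (\f.(\g.(\h.((f h) g)))))) (\f.(\g.(\h.((f h) (g h))))))
Step 1: (((\g.(\h.((u h) (g h)))) ((\b.(\c.b)) (\f.(\g.(\h.((f h) g)))))) (\f.(\g.(\h.((f h) (g h))))))
Step 2: ((\h.((u h) (((\b.(\c.b)) (\f.(\g.(\h.((f h) g))))) h))) (\f.(\g.(\h.((f h) (g h))))))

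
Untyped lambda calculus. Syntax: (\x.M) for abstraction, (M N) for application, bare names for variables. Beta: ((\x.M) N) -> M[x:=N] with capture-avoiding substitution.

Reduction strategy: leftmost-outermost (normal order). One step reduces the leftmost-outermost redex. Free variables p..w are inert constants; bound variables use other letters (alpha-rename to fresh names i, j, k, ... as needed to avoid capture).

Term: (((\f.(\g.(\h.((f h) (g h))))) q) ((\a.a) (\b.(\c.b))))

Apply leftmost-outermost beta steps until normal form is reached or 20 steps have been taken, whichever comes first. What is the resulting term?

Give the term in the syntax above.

Answer: (\h.((q h) (\c.h)))

Derivation:
Step 0: (((\f.(\g.(\h.((f h) (g h))))) q) ((\a.a) (\b.(\c.b))))
Step 1: ((\g.(\h.((q h) (g h)))) ((\a.a) (\b.(\c.b))))
Step 2: (\h.((q h) (((\a.a) (\b.(\c.b))) h)))
Step 3: (\h.((q h) ((\b.(\c.b)) h)))
Step 4: (\h.((q h) (\c.h)))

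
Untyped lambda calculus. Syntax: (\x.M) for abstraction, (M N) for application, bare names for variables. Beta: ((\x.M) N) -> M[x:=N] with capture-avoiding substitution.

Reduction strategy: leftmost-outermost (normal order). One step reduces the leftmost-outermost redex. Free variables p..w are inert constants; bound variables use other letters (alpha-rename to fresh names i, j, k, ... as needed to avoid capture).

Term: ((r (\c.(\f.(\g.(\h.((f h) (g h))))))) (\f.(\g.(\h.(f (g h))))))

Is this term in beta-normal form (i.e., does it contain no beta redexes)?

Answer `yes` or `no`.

Term: ((r (\c.(\f.(\g.(\h.((f h) (g h))))))) (\f.(\g.(\h.(f (g h))))))
No beta redexes found.

Answer: yes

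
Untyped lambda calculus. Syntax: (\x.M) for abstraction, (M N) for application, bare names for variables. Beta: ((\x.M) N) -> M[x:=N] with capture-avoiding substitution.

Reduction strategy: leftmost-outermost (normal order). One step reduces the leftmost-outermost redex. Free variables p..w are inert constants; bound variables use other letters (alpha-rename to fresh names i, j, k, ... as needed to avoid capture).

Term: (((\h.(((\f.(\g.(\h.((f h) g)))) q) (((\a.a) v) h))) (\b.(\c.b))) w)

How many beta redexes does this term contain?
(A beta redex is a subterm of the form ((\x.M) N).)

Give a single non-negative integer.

Answer: 3

Derivation:
Term: (((\h.(((\f.(\g.(\h.((f h) g)))) q) (((\a.a) v) h))) (\b.(\c.b))) w)
  Redex: ((\h.(((\f.(\g.(\h.((f h) g)))) q) (((\a.a) v) h))) (\b.(\c.b)))
  Redex: ((\f.(\g.(\h.((f h) g)))) q)
  Redex: ((\a.a) v)
Total redexes: 3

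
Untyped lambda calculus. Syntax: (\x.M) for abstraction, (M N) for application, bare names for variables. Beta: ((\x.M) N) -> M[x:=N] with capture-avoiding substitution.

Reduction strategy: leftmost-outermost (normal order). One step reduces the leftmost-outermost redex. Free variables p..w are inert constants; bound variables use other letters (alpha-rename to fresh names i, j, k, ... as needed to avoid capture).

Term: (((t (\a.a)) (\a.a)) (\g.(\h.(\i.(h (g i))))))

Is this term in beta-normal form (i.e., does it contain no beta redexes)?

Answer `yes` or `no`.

Term: (((t (\a.a)) (\a.a)) (\g.(\h.(\i.(h (g i))))))
No beta redexes found.

Answer: yes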